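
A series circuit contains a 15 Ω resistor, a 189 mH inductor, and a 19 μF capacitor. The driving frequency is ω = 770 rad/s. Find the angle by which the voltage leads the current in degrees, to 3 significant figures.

79.0°

X_L = ωL = 146 Ω
X_C = 1/(ωC) = 68.4 Ω
Net reactance X = X_L − X_C = 77.2 Ω
Z = 15.0 + j77.2 Ω
|Z| = √(15.0² + 77.2²) = 78.6 Ω
∠Z = arctan(77.2/15.0) = 79.0°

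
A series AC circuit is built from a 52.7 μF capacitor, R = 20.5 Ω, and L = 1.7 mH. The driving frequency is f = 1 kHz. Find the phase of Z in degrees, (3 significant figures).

ω = 2πf = 6283 rad/s
X_L = ωL = 10.7 Ω
X_C = 1/(ωC) = 3.02 Ω
Net reactance X = X_L − X_C = 7.66 Ω
Z = 20.5 + j7.66 Ω
|Z| = √(20.5² + 7.66²) = 21.9 Ω
∠Z = arctan(7.66/20.5) = 20.5°

20.5°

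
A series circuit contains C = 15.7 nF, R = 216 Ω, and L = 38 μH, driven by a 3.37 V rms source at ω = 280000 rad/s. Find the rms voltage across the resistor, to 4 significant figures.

2.378 V

X_L = ωL = 10.64 Ω
X_C = 1/(ωC) = 227.5 Ω
Net reactance X = X_L − X_C = -216.8 Ω
Z = 216.0 − j216.8 Ω
|Z| = √(216.0² + 216.8²) = 306.1 Ω
I = V/|Z| = 11.01 mA
V_R = I·|Z_R| = 0.01101 × 216.0 = 2.378 V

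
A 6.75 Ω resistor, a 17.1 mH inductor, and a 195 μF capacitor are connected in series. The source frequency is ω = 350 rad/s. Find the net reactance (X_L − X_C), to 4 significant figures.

-8.667 Ω

X_L = ωL = 5.985 Ω
X_C = 1/(ωC) = 14.65 Ω
X = 5.985 − 14.65 = -8.667 Ω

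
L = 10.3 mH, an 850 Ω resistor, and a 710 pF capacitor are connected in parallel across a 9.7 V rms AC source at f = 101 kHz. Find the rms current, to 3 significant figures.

11.8 mA

ω = 2πf = 634600 rad/s
X_L = ωL = 6540 Ω
X_C = 1/(ωC) = 2220 Ω
Parallel: admittances add. Y = 1/R + 1/(jωL) + jωC
Y = (0.00118 + j0.000298) S
|Y| = 0.00121 S → |Z| = 1/|Y| = 824 Ω, ∠Z = −∠Y = -14.2°
I = V/|Z| = 9.7/824 = 11.8 mA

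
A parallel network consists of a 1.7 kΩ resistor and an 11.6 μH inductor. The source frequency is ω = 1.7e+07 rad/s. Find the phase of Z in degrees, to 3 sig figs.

X_L = ωL = 197 Ω
Parallel: admittances add. Y = 1/R + 1/(jωL)
Y = (0.000588 − j0.00507) S
|Y| = 0.00510 S → |Z| = 1/|Y| = 196 Ω, ∠Z = −∠Y = 83.4°

83.4°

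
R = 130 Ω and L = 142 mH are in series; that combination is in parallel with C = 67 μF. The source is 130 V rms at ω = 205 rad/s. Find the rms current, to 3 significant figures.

X_L = ωL = 29.1 Ω
X_C = 1/(ωC) = 72.8 Ω
Branch 1 (R+jX_L): Z₁ = 130 + j29.1 Ω, |Z₁| = 133 Ω
Branch 2 (−jX_C): Z₂ = −j72.8 Ω
Parallel: Z = Z₁Z₂/(Z₁+Z₂), |Z| = 70.7 Ω, ∠Z = -58.8°
I = V/|Z| = 130/70.7 = 1.84 A

1.84 A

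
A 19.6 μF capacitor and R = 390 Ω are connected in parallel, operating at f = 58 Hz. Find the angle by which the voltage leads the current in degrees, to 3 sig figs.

-70.3°

ω = 2πf = 364.4 rad/s
X_C = 1/(ωC) = 140 Ω
Parallel: admittances add. Y = 1/R + jωC
Y = (0.00256 + j0.00714) S
|Y| = 0.00759 S → |Z| = 1/|Y| = 132 Ω, ∠Z = −∠Y = -70.3°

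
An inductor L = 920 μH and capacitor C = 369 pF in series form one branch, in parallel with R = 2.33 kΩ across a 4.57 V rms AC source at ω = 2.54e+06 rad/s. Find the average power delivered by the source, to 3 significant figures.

X_L = ωL = 2340 Ω
X_C = 1/(ωC) = 1070 Ω
Branch 1: Z₁ = R = 2330 Ω
Branch 2 (series LC): Z₂ = j(X_L − X_C) = j1270 Ω
Parallel: Z = Z₁Z₂/(Z₁+Z₂), |Z| = 1120 Ω, ∠Z = 61.4°
I = V/|Z| = 4.10 mA
P = VI cos φ = 4.57 × 0.00410 × cos(61.4°) = 8.96 mW

8.96 mW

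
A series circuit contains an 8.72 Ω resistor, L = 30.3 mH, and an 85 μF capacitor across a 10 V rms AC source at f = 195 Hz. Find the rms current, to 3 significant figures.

346 mA

ω = 2πf = 1225 rad/s
X_L = ωL = 37.1 Ω
X_C = 1/(ωC) = 9.60 Ω
Net reactance X = X_L − X_C = 27.5 Ω
Z = 8.72 + j27.5 Ω
|Z| = √(8.72² + 27.5²) = 28.9 Ω
I = V/|Z| = 10/28.9 = 346 mA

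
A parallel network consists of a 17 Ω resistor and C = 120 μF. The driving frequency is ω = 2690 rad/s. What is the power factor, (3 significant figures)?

0.179

X_C = 1/(ωC) = 3.10 Ω
Parallel: admittances add. Y = 1/R + jωC
Y = (0.0588 + j0.323) S
|Y| = 0.328 S → |Z| = 1/|Y| = 3.05 Ω, ∠Z = −∠Y = -79.7°
cos φ = cos(-79.7°) = 0.179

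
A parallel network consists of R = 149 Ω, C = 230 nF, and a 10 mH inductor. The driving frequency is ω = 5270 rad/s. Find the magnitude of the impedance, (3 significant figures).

X_L = ωL = 52.7 Ω
X_C = 1/(ωC) = 825 Ω
Parallel: admittances add. Y = 1/R + 1/(jωL) + jωC
Y = (0.00671 − j0.0178) S
|Y| = 0.0190 S → |Z| = 1/|Y| = 52.7 Ω, ∠Z = −∠Y = 69.3°

52.7 Ω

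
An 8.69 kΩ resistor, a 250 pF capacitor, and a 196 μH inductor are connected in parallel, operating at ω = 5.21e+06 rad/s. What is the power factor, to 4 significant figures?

0.3354

X_L = ωL = 1021 Ω
X_C = 1/(ωC) = 767.8 Ω
Parallel: admittances add. Y = 1/R + 1/(jωL) + jωC
Y = (0.0001151 + j0.0003232) S
|Y| = 0.0003431 S → |Z| = 1/|Y| = 2915 Ω, ∠Z = −∠Y = -70.40°
cos φ = cos(-70.40°) = 0.3354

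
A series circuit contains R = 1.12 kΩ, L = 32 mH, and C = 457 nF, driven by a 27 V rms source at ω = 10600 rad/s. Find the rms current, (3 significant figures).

23.9 mA

X_L = ωL = 339 Ω
X_C = 1/(ωC) = 206 Ω
Net reactance X = X_L − X_C = 133 Ω
Z = 1120 + j133 Ω
|Z| = √(1120² + 133²) = 1130 Ω
I = V/|Z| = 27/1130 = 23.9 mA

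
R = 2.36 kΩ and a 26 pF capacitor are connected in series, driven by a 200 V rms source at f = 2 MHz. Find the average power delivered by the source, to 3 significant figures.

6.32 W

ω = 2πf = 1.257e+07 rad/s
X_C = 1/(ωC) = 3060 Ω
Z = 2360 − j3060 Ω
|Z| = √(2360² + 3060²) = 3860 Ω
∠Z = arctan(-3060/2360) = -52.4°
I = V/|Z| = 51.7 mA
P = VI cos φ = 200 × 0.0517 × cos(-52.4°) = 6.32 W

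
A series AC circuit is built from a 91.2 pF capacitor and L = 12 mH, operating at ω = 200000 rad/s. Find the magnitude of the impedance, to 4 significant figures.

X_L = ωL = 2400 Ω
X_C = 1/(ωC) = 54820 Ω
Net reactance X = X_L − X_C = -52420 Ω
Z = − j52420 Ω
|Z| = √(0² + 52420²) = 52420 Ω

52420 Ω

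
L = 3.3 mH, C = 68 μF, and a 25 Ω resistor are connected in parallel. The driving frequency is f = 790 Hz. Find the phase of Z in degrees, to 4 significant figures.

ω = 2πf = 4964 rad/s
X_L = ωL = 16.38 Ω
X_C = 1/(ωC) = 2.963 Ω
Parallel: admittances add. Y = 1/R + 1/(jωL) + jωC
Y = (0.04000 + j0.2765) S
|Y| = 0.2794 S → |Z| = 1/|Y| = 3.580 Ω, ∠Z = −∠Y = -81.77°

-81.77°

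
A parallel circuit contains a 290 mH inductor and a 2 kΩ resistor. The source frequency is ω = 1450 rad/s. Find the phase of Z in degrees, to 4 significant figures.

X_L = ωL = 420.5 Ω
Parallel: admittances add. Y = 1/R + 1/(jωL)
Y = (0.0005000 − j0.002378) S
|Y| = 0.002430 S → |Z| = 1/|Y| = 411.5 Ω, ∠Z = −∠Y = 78.13°

78.13°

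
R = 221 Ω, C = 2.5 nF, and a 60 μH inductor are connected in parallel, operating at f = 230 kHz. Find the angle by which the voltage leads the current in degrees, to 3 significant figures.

60.3°

ω = 2πf = 1.445e+06 rad/s
X_L = ωL = 86.7 Ω
X_C = 1/(ωC) = 277 Ω
Parallel: admittances add. Y = 1/R + 1/(jωL) + jωC
Y = (0.00452 − j0.00792) S
|Y| = 0.00912 S → |Z| = 1/|Y| = 110 Ω, ∠Z = −∠Y = 60.3°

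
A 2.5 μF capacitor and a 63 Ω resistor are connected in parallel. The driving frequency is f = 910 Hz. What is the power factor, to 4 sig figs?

ω = 2πf = 5718 rad/s
X_C = 1/(ωC) = 69.96 Ω
Parallel: admittances add. Y = 1/R + jωC
Y = (0.01587 + j0.01429) S
|Y| = 0.02136 S → |Z| = 1/|Y| = 46.82 Ω, ∠Z = −∠Y = -42.00°
cos φ = cos(-42.00°) = 0.7431

0.7431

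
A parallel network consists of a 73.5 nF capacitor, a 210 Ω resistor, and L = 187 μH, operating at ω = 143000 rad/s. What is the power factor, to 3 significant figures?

0.174

X_L = ωL = 26.7 Ω
X_C = 1/(ωC) = 95.1 Ω
Parallel: admittances add. Y = 1/R + 1/(jωL) + jωC
Y = (0.00476 − j0.0269) S
|Y| = 0.0273 S → |Z| = 1/|Y| = 36.6 Ω, ∠Z = −∠Y = 80.0°
cos φ = cos(80.0°) = 0.174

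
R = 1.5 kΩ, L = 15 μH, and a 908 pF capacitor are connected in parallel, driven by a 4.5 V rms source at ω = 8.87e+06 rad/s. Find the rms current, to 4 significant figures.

3.855 mA

X_L = ωL = 133.1 Ω
X_C = 1/(ωC) = 124.2 Ω
Parallel: admittances add. Y = 1/R + 1/(jωL) + jωC
Y = (0.0006667 + j0.0005380) S
|Y| = 0.0008567 S → |Z| = 1/|Y| = 1167 Ω, ∠Z = −∠Y = -38.90°
I = V/|Z| = 4.5/1167 = 3.855 mA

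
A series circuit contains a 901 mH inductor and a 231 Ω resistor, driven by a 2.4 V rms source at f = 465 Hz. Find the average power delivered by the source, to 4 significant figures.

ω = 2πf = 2922 rad/s
X_L = ωL = 2632 Ω
Z = 231.0 + j2632 Ω
|Z| = √(231.0² + 2632²) = 2643 Ω
∠Z = arctan(2632/231.0) = 84.99°
I = V/|Z| = 908.2 μA
P = VI cos φ = 2.4 × 0.0009082 × cos(84.99°) = 190.5 μW

190.5 μW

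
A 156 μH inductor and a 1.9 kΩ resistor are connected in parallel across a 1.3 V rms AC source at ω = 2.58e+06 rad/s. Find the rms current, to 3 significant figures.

X_L = ωL = 402 Ω
Parallel: admittances add. Y = 1/R + 1/(jωL)
Y = (0.000526 − j0.00248) S
|Y| = 0.00254 S → |Z| = 1/|Y| = 394 Ω, ∠Z = −∠Y = 78.0°
I = V/|Z| = 1.3/394 = 3.30 mA

3.30 mA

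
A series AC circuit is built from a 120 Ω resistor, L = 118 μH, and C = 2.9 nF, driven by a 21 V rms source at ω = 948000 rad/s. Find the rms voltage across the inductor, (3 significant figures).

X_L = ωL = 112 Ω
X_C = 1/(ωC) = 364 Ω
Net reactance X = X_L − X_C = -252 Ω
Z = 120 − j252 Ω
|Z| = √(120² + 252²) = 279 Ω
I = V/|Z| = 75.3 mA
V_L = I·|Z_L| = 0.0753 × 112 = 8.42 V

8.42 V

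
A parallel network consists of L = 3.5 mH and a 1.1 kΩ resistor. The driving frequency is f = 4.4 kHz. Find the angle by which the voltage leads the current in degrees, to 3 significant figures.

ω = 2πf = 27650 rad/s
X_L = ωL = 96.8 Ω
Parallel: admittances add. Y = 1/R + 1/(jωL)
Y = (0.000909 − j0.0103) S
|Y| = 0.0104 S → |Z| = 1/|Y| = 96.4 Ω, ∠Z = −∠Y = 85.0°

85.0°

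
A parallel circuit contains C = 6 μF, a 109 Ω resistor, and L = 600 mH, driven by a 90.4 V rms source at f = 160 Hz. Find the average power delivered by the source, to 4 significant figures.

74.97 W

ω = 2πf = 1005 rad/s
X_L = ωL = 603.2 Ω
X_C = 1/(ωC) = 165.8 Ω
Parallel: admittances add. Y = 1/R + 1/(jωL) + jωC
Y = (0.009174 + j0.004374) S
|Y| = 0.01016 S → |Z| = 1/|Y| = 98.39 Ω, ∠Z = −∠Y = -25.49°
I = V/|Z| = 918.8 mA
P = VI cos φ = 90.4 × 0.9188 × cos(-25.49°) = 74.97 W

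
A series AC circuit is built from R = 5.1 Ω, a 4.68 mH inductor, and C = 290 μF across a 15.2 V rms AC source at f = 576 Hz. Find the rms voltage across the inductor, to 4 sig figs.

15.34 V

ω = 2πf = 3619 rad/s
X_L = ωL = 16.94 Ω
X_C = 1/(ωC) = 0.9528 Ω
Net reactance X = X_L − X_C = 15.98 Ω
Z = 5.100 + j15.98 Ω
|Z| = √(5.100² + 15.98²) = 16.78 Ω
I = V/|Z| = 905.9 mA
V_L = I·|Z_L| = 0.9059 × 16.94 = 15.34 V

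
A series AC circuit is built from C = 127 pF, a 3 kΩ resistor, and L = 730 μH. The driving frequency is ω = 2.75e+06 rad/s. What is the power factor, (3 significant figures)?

X_L = ωL = 2010 Ω
X_C = 1/(ωC) = 2860 Ω
Net reactance X = X_L − X_C = -856 Ω
Z = 3000 − j856 Ω
|Z| = √(3000² + 856²) = 3120 Ω
∠Z = arctan(-856/3000) = -15.9°
cos φ = cos(-15.9°) = 0.962

0.962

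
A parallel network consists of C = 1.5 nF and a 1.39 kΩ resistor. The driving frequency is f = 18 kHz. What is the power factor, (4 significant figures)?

ω = 2πf = 113100 rad/s
X_C = 1/(ωC) = 5895 Ω
Parallel: admittances add. Y = 1/R + jωC
Y = (0.0007194 + j0.0001696) S
|Y| = 0.0007392 S → |Z| = 1/|Y| = 1353 Ω, ∠Z = −∠Y = -13.27°
cos φ = cos(-13.27°) = 0.9733

0.9733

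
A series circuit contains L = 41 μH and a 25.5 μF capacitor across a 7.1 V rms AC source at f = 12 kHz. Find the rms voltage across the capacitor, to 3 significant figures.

ω = 2πf = 75400 rad/s
X_L = ωL = 3.09 Ω
X_C = 1/(ωC) = 0.520 Ω
Net reactance X = X_L − X_C = 2.57 Ω
Z = j2.57 Ω
|Z| = √(0² + 2.57²) = 2.57 Ω
I = V/|Z| = 2.76 A
V_C = I·|Z_C| = 2.76 × 0.520 = 1.44 V

1.44 V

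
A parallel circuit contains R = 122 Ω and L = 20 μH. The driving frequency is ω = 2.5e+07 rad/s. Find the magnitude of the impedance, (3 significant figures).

X_L = ωL = 500 Ω
Parallel: admittances add. Y = 1/R + 1/(jωL)
Y = (0.00820 − j0.00200) S
|Y| = 0.00844 S → |Z| = 1/|Y| = 119 Ω, ∠Z = −∠Y = 13.7°

119 Ω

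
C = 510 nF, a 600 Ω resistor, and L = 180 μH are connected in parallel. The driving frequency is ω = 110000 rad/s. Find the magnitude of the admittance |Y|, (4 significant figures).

5.838 mS

X_L = ωL = 19.80 Ω
X_C = 1/(ωC) = 17.83 Ω
Parallel: admittances add. Y = 1/R + 1/(jωL) + jωC
Y = (0.001667 + j0.005595) S
|Y| = 0.005838 S → |Z| = 1/|Y| = 171.3 Ω, ∠Z = −∠Y = -73.41°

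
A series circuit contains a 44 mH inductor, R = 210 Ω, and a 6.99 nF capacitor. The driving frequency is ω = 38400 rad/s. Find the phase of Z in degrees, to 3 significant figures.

-84.1°

X_L = ωL = 1690 Ω
X_C = 1/(ωC) = 3730 Ω
Net reactance X = X_L − X_C = -2040 Ω
Z = 210 − j2040 Ω
|Z| = √(210² + 2040²) = 2050 Ω
∠Z = arctan(-2040/210) = -84.1°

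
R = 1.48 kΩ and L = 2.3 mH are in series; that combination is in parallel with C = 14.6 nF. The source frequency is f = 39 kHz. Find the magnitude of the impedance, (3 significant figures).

294 Ω

ω = 2πf = 245000 rad/s
X_L = ωL = 564 Ω
X_C = 1/(ωC) = 280 Ω
Branch 1 (R+jX_L): Z₁ = 1480 + j564 Ω, |Z₁| = 1580 Ω
Branch 2 (−jX_C): Z₂ = −j280 Ω
Parallel: Z = Z₁Z₂/(Z₁+Z₂), |Z| = 294 Ω, ∠Z = -80.0°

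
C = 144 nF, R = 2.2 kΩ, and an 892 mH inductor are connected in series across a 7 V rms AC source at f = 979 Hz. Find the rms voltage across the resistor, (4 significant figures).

ω = 2πf = 6151 rad/s
X_L = ωL = 5487 Ω
X_C = 1/(ωC) = 1129 Ω
Net reactance X = X_L − X_C = 4358 Ω
Z = 2200 + j4358 Ω
|Z| = √(2200² + 4358²) = 4882 Ω
I = V/|Z| = 1.434 mA
V_R = I·|Z_R| = 0.001434 × 2200 = 3.155 V

3.155 V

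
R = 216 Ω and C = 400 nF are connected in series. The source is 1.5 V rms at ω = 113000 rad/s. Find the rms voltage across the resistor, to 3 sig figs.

1.49 V

X_C = 1/(ωC) = 22.1 Ω
Z = 216 − j22.1 Ω
|Z| = √(216² + 22.1²) = 217 Ω
I = V/|Z| = 6.91 mA
V_R = I·|Z_R| = 0.00691 × 216 = 1.49 V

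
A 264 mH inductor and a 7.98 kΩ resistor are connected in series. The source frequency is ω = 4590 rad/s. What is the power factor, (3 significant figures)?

0.989

X_L = ωL = 1210 Ω
Z = 7980 + j1210 Ω
|Z| = √(7980² + 1210²) = 8070 Ω
∠Z = arctan(1210/7980) = 8.63°
cos φ = cos(8.63°) = 0.989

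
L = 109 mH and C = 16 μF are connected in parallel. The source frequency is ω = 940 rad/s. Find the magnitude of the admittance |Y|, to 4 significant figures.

X_L = ωL = 102.5 Ω
X_C = 1/(ωC) = 66.49 Ω
Parallel: admittances add. Y = 1/(jωL) + jωC
Y = (0 + j0.005280) S
|Y| = 0.005280 S → |Z| = 1/|Y| = 189.4 Ω, ∠Z = −∠Y = -90.00°

5.280 mS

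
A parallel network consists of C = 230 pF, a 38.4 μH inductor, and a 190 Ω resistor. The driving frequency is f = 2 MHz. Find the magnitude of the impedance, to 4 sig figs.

187.7 Ω

ω = 2πf = 1.257e+07 rad/s
X_L = ωL = 482.5 Ω
X_C = 1/(ωC) = 346.0 Ω
Parallel: admittances add. Y = 1/R + 1/(jωL) + jωC
Y = (0.005263 + j0.0008179) S
|Y| = 0.005326 S → |Z| = 1/|Y| = 187.7 Ω, ∠Z = −∠Y = -8.834°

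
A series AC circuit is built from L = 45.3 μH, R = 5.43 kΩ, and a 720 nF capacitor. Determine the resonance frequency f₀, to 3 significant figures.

ω₀ = 1/√(LC) = 1/√(4.53e-05 × 7.2e-07) = 175100 rad/s
f₀ = ω₀/(2π) = 27.9 kHz

27.9 kHz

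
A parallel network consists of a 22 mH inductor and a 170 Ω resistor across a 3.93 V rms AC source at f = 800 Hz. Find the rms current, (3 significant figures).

ω = 2πf = 5027 rad/s
X_L = ωL = 111 Ω
Parallel: admittances add. Y = 1/R + 1/(jωL)
Y = (0.00588 − j0.00904) S
|Y| = 0.0108 S → |Z| = 1/|Y| = 92.7 Ω, ∠Z = −∠Y = 57.0°
I = V/|Z| = 3.93/92.7 = 42.4 mA

42.4 mA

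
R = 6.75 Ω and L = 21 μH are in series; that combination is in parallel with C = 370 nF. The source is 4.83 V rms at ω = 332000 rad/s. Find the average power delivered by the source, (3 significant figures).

1.67 W

X_L = ωL = 6.97 Ω
X_C = 1/(ωC) = 8.14 Ω
Branch 1 (R+jX_L): Z₁ = 6.75 + j6.97 Ω, |Z₁| = 9.70 Ω
Branch 2 (−jX_C): Z₂ = −j8.14 Ω
Parallel: Z = Z₁Z₂/(Z₁+Z₂), |Z| = 11.5 Ω, ∠Z = -34.3°
I = V/|Z| = 419 mA
P = VI cos φ = 4.83 × 0.419 × cos(-34.3°) = 1.67 W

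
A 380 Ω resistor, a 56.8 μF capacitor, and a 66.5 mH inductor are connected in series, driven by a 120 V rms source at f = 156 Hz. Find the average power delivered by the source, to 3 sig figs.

ω = 2πf = 980.2 rad/s
X_L = ωL = 65.2 Ω
X_C = 1/(ωC) = 18.0 Ω
Net reactance X = X_L − X_C = 47.2 Ω
Z = 380 + j47.2 Ω
|Z| = √(380² + 47.2²) = 383 Ω
∠Z = arctan(47.2/380) = 7.08°
I = V/|Z| = 313 mA
P = VI cos φ = 120 × 0.313 × cos(7.08°) = 37.3 W

37.3 W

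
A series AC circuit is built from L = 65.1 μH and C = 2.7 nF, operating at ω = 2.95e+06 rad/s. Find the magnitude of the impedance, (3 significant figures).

66.5 Ω

X_L = ωL = 192 Ω
X_C = 1/(ωC) = 126 Ω
Net reactance X = X_L − X_C = 66.5 Ω
Z = j66.5 Ω
|Z| = √(0² + 66.5²) = 66.5 Ω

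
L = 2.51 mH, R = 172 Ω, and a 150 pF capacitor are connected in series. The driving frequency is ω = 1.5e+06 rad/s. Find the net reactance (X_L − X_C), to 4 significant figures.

-679.4 Ω

X_L = ωL = 3765 Ω
X_C = 1/(ωC) = 4444 Ω
X = 3765 − 4444 = -679.4 Ω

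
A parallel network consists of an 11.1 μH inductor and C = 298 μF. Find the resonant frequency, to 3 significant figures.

2.77 kHz

ω₀ = 1/√(LC) = 1/√(1.11e-05 × 0.000298) = 17390 rad/s
f₀ = ω₀/(2π) = 2.77 kHz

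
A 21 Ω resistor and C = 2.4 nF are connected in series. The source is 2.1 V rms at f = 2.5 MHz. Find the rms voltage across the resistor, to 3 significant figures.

ω = 2πf = 1.571e+07 rad/s
X_C = 1/(ωC) = 26.5 Ω
Z = 21.0 − j26.5 Ω
|Z| = √(21.0² + 26.5²) = 33.8 Ω
I = V/|Z| = 62.1 mA
V_R = I·|Z_R| = 0.0621 × 21.0 = 1.30 V

1.30 V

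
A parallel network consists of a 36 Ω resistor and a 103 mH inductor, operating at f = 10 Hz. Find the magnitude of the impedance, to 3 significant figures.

ω = 2πf = 62.83 rad/s
X_L = ωL = 6.47 Ω
Parallel: admittances add. Y = 1/R + 1/(jωL)
Y = (0.0278 − j0.155) S
|Y| = 0.157 S → |Z| = 1/|Y| = 6.37 Ω, ∠Z = −∠Y = 79.8°

6.37 Ω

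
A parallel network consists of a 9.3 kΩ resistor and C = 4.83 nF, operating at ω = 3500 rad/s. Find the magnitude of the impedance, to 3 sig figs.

X_C = 1/(ωC) = 59200 Ω
Parallel: admittances add. Y = 1/R + jωC
Y = (0.000108 + j1.69e-05) S
|Y| = 0.000109 S → |Z| = 1/|Y| = 9190 Ω, ∠Z = −∠Y = -8.93°

9190 Ω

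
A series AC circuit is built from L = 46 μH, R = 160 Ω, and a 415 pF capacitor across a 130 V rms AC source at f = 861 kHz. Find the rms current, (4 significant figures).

ω = 2πf = 5.41e+06 rad/s
X_L = ωL = 248.9 Ω
X_C = 1/(ωC) = 445.4 Ω
Net reactance X = X_L − X_C = -196.6 Ω
Z = 160.0 − j196.6 Ω
|Z| = √(160.0² + 196.6²) = 253.5 Ω
I = V/|Z| = 130/253.5 = 512.9 mA

512.9 mA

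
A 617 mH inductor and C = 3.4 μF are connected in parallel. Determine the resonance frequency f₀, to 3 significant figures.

110 Hz

ω₀ = 1/√(LC) = 1/√(0.617 × 3.4e-06) = 690.4 rad/s
f₀ = ω₀/(2π) = 110 Hz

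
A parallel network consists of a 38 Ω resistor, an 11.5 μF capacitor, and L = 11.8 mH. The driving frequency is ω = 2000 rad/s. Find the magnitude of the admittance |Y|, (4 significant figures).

X_L = ωL = 23.60 Ω
X_C = 1/(ωC) = 43.48 Ω
Parallel: admittances add. Y = 1/R + 1/(jωL) + jωC
Y = (0.02632 − j0.01937) S
|Y| = 0.03268 S → |Z| = 1/|Y| = 30.60 Ω, ∠Z = −∠Y = 36.36°

32.68 mS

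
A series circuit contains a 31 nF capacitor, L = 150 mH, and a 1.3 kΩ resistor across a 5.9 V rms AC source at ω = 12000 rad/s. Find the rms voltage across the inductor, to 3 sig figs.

X_L = ωL = 1800 Ω
X_C = 1/(ωC) = 2690 Ω
Net reactance X = X_L − X_C = -888 Ω
Z = 1300 − j888 Ω
|Z| = √(1300² + 888²) = 1570 Ω
I = V/|Z| = 3.75 mA
V_L = I·|Z_L| = 0.00375 × 1800 = 6.75 V

6.75 V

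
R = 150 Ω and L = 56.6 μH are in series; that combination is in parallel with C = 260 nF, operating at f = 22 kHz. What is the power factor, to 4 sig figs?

ω = 2πf = 138200 rad/s
X_L = ωL = 7.824 Ω
X_C = 1/(ωC) = 27.82 Ω
Branch 1 (R+jX_L): Z₁ = 150.0 + j7.824 Ω, |Z₁| = 150.2 Ω
Branch 2 (−jX_C): Z₂ = −j27.82 Ω
Parallel: Z = Z₁Z₂/(Z₁+Z₂), |Z| = 27.62 Ω, ∠Z = -79.42°
cos φ = cos(-79.42°) = 0.1836

0.1836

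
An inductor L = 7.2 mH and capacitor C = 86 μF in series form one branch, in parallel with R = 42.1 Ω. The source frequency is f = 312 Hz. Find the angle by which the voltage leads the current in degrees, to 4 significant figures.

79.00°

ω = 2πf = 1960 rad/s
X_L = ωL = 14.11 Ω
X_C = 1/(ωC) = 5.932 Ω
Branch 1: Z₁ = R = 42.10 Ω
Branch 2 (series LC): Z₂ = j(X_L − X_C) = j8.183 Ω
Parallel: Z = Z₁Z₂/(Z₁+Z₂), |Z| = 8.033 Ω, ∠Z = 79.00°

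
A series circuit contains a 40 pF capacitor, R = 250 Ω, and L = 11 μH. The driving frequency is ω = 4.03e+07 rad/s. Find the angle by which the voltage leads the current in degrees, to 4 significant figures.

-35.31°

X_L = ωL = 443.3 Ω
X_C = 1/(ωC) = 620.3 Ω
Net reactance X = X_L − X_C = -177.0 Ω
Z = 250.0 − j177.0 Ω
|Z| = √(250.0² + 177.0²) = 306.3 Ω
∠Z = arctan(-177.0/250.0) = -35.31°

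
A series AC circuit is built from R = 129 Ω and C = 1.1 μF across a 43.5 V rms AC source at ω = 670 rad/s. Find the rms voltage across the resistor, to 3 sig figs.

4.12 V

X_C = 1/(ωC) = 1360 Ω
Z = 129 − j1360 Ω
|Z| = √(129² + 1360²) = 1360 Ω
I = V/|Z| = 31.9 mA
V_R = I·|Z_R| = 0.0319 × 129 = 4.12 V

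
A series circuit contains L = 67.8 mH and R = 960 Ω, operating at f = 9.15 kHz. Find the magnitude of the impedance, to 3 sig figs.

4010 Ω

ω = 2πf = 57490 rad/s
X_L = ωL = 3900 Ω
Z = 960 + j3900 Ω
|Z| = √(960² + 3900²) = 4010 Ω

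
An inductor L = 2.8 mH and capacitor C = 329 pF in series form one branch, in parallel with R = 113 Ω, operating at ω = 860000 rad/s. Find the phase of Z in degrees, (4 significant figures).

-5.729°

X_L = ωL = 2408 Ω
X_C = 1/(ωC) = 3534 Ω
Branch 1: Z₁ = R = 113.0 Ω
Branch 2 (series LC): Z₂ = j(X_L − X_C) = −j1126 Ω
Parallel: Z = Z₁Z₂/(Z₁+Z₂), |Z| = 112.4 Ω, ∠Z = -5.729°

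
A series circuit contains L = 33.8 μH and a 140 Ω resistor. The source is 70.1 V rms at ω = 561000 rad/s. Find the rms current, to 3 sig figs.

X_L = ωL = 19.0 Ω
Z = 140 + j19.0 Ω
|Z| = √(140² + 19.0²) = 141 Ω
I = V/|Z| = 70.1/141 = 496 mA

496 mA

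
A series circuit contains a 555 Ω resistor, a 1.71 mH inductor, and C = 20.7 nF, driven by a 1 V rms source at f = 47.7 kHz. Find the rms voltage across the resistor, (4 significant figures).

ω = 2πf = 299700 rad/s
X_L = ωL = 512.5 Ω
X_C = 1/(ωC) = 161.2 Ω
Net reactance X = X_L − X_C = 351.3 Ω
Z = 555.0 + j351.3 Ω
|Z| = √(555.0² + 351.3²) = 656.8 Ω
I = V/|Z| = 1.522 mA
V_R = I·|Z_R| = 0.001522 × 555.0 = 0.8449 V

0.8449 V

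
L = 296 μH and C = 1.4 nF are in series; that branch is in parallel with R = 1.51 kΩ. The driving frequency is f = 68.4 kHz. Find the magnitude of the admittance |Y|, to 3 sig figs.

929 μS

ω = 2πf = 429800 rad/s
X_L = ωL = 127 Ω
X_C = 1/(ωC) = 1660 Ω
Branch 1: Z₁ = R = 1510 Ω
Branch 2 (series LC): Z₂ = j(X_L − X_C) = −j1530 Ω
Parallel: Z = Z₁Z₂/(Z₁+Z₂), |Z| = 1080 Ω, ∠Z = -44.5°
|Y| = 1/|Z| = 929 μS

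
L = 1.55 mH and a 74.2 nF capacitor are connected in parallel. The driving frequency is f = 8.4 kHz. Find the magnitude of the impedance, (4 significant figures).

ω = 2πf = 52780 rad/s
X_L = ωL = 81.81 Ω
X_C = 1/(ωC) = 255.4 Ω
Parallel: admittances add. Y = 1/(jωL) + jωC
Y = (0 − j0.008308) S
|Y| = 0.008308 S → |Z| = 1/|Y| = 120.4 Ω, ∠Z = −∠Y = 90.00°

120.4 Ω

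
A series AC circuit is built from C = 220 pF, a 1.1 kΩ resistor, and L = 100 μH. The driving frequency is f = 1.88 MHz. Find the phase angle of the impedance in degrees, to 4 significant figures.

35.91°

ω = 2πf = 1.181e+07 rad/s
X_L = ωL = 1181 Ω
X_C = 1/(ωC) = 384.8 Ω
Net reactance X = X_L − X_C = 796.4 Ω
Z = 1100 + j796.4 Ω
|Z| = √(1100² + 796.4²) = 1358 Ω
∠Z = arctan(796.4/1100) = 35.91°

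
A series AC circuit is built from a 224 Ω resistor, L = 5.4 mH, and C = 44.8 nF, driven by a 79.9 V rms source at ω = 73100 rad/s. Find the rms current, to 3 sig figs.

331 mA

X_L = ωL = 395 Ω
X_C = 1/(ωC) = 305 Ω
Net reactance X = X_L − X_C = 89.4 Ω
Z = 224 + j89.4 Ω
|Z| = √(224² + 89.4²) = 241 Ω
I = V/|Z| = 79.9/241 = 331 mA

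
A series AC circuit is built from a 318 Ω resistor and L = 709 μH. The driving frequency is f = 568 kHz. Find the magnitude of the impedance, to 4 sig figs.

ω = 2πf = 3.569e+06 rad/s
X_L = ωL = 2530 Ω
Z = 318.0 + j2530 Ω
|Z| = √(318.0² + 2530²) = 2550 Ω

2550 Ω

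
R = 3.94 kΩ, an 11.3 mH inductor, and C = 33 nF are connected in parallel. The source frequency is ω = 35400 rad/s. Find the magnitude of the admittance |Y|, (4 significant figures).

1.356 mS

X_L = ωL = 400.0 Ω
X_C = 1/(ωC) = 856.0 Ω
Parallel: admittances add. Y = 1/R + 1/(jωL) + jωC
Y = (0.0002538 − j0.001332) S
|Y| = 0.001356 S → |Z| = 1/|Y| = 737.7 Ω, ∠Z = −∠Y = 79.21°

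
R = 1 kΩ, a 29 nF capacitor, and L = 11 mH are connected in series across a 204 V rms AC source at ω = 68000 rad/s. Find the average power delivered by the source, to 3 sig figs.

X_L = ωL = 748 Ω
X_C = 1/(ωC) = 507 Ω
Net reactance X = X_L − X_C = 241 Ω
Z = 1000 + j241 Ω
|Z| = √(1000² + 241²) = 1030 Ω
∠Z = arctan(241/1000) = 13.5°
I = V/|Z| = 198 mA
P = VI cos φ = 204 × 0.198 × cos(13.5°) = 39.3 W

39.3 W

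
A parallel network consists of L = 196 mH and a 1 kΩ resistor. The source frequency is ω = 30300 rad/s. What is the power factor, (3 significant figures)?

X_L = ωL = 5940 Ω
Parallel: admittances add. Y = 1/R + 1/(jωL)
Y = (0.00100 − j0.000168) S
|Y| = 0.00101 S → |Z| = 1/|Y| = 986 Ω, ∠Z = −∠Y = 9.56°
cos φ = cos(9.56°) = 0.986

0.986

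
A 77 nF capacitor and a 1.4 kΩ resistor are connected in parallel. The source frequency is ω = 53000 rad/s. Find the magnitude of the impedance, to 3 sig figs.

241 Ω

X_C = 1/(ωC) = 245 Ω
Parallel: admittances add. Y = 1/R + jωC
Y = (0.000714 + j0.00408) S
|Y| = 0.00414 S → |Z| = 1/|Y| = 241 Ω, ∠Z = −∠Y = -80.1°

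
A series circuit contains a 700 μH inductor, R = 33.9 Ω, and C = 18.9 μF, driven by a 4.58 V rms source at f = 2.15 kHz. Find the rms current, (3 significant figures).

ω = 2πf = 13510 rad/s
X_L = ωL = 9.46 Ω
X_C = 1/(ωC) = 3.92 Ω
Net reactance X = X_L − X_C = 5.54 Ω
Z = 33.9 + j5.54 Ω
|Z| = √(33.9² + 5.54²) = 34.3 Ω
I = V/|Z| = 4.58/34.3 = 133 mA

133 mA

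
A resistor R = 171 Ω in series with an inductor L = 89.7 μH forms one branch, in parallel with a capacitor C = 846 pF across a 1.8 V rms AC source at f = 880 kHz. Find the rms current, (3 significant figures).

5.30 mA

ω = 2πf = 5.529e+06 rad/s
X_L = ωL = 496 Ω
X_C = 1/(ωC) = 214 Ω
Branch 1 (R+jX_L): Z₁ = 171 + j496 Ω, |Z₁| = 525 Ω
Branch 2 (−jX_C): Z₂ = −j214 Ω
Parallel: Z = Z₁Z₂/(Z₁+Z₂), |Z| = 340 Ω, ∠Z = -77.8°
I = V/|Z| = 1.8/340 = 5.30 mA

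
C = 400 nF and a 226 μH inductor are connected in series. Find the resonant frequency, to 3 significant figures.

ω₀ = 1/√(LC) = 1/√(0.000226 × 4e-07) = 105200 rad/s
f₀ = ω₀/(2π) = 16.7 kHz

16.7 kHz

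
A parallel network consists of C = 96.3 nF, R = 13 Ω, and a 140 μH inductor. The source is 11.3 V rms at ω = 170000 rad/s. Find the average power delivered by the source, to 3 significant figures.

9.82 W

X_L = ωL = 23.8 Ω
X_C = 1/(ωC) = 61.1 Ω
Parallel: admittances add. Y = 1/R + 1/(jωL) + jωC
Y = (0.0769 − j0.0256) S
|Y| = 0.0811 S → |Z| = 1/|Y| = 12.3 Ω, ∠Z = −∠Y = 18.4°
I = V/|Z| = 916 mA
P = VI cos φ = 11.3 × 0.916 × cos(18.4°) = 9.82 W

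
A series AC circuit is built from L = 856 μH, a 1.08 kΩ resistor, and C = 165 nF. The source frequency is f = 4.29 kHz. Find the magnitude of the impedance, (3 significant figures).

ω = 2πf = 26950 rad/s
X_L = ωL = 23.1 Ω
X_C = 1/(ωC) = 225 Ω
Net reactance X = X_L − X_C = -202 Ω
Z = 1080 − j202 Ω
|Z| = √(1080² + 202²) = 1100 Ω

1100 Ω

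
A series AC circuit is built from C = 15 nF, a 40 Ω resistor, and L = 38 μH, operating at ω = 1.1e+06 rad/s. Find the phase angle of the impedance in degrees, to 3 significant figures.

-25.2°

X_L = ωL = 41.8 Ω
X_C = 1/(ωC) = 60.6 Ω
Net reactance X = X_L − X_C = -18.8 Ω
Z = 40.0 − j18.8 Ω
|Z| = √(40.0² + 18.8²) = 44.2 Ω
∠Z = arctan(-18.8/40.0) = -25.2°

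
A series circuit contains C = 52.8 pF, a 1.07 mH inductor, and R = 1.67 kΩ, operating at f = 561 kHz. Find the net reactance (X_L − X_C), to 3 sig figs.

ω = 2πf = 3.525e+06 rad/s
X_L = ωL = 3770 Ω
X_C = 1/(ωC) = 5370 Ω
X = 3770 − 5370 = -1600 Ω

-1600 Ω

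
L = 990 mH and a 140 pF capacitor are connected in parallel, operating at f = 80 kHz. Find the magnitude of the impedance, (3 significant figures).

14600 Ω

ω = 2πf = 502700 rad/s
X_L = ωL = 498000 Ω
X_C = 1/(ωC) = 14200 Ω
Parallel: admittances add. Y = 1/(jωL) + jωC
Y = (0 + j6.84e-05) S
|Y| = 6.84e-05 S → |Z| = 1/|Y| = 14600 Ω, ∠Z = −∠Y = -90.0°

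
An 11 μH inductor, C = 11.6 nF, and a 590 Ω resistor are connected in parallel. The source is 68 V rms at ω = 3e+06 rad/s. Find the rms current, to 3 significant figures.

X_L = ωL = 33.0 Ω
X_C = 1/(ωC) = 28.7 Ω
Parallel: admittances add. Y = 1/R + 1/(jωL) + jωC
Y = (0.00169 + j0.00450) S
|Y| = 0.00481 S → |Z| = 1/|Y| = 208 Ω, ∠Z = −∠Y = -69.3°
I = V/|Z| = 68/208 = 327 mA

327 mA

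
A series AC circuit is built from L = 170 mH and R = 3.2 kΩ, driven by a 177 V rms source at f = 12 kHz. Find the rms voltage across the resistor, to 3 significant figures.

42.9 V

ω = 2πf = 75400 rad/s
X_L = ωL = 12800 Ω
Z = 3200 + j12800 Ω
|Z| = √(3200² + 12800²) = 13200 Ω
I = V/|Z| = 13.4 mA
V_R = I·|Z_R| = 0.0134 × 3200 = 42.9 V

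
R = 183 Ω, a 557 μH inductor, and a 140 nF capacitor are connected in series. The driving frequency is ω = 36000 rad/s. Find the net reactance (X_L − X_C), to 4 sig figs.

-178.4 Ω

X_L = ωL = 20.05 Ω
X_C = 1/(ωC) = 198.4 Ω
X = 20.05 − 198.4 = -178.4 Ω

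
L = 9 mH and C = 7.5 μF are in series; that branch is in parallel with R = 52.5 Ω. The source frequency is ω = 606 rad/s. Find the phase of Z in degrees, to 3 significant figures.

-13.7°

X_L = ωL = 5.45 Ω
X_C = 1/(ωC) = 220 Ω
Branch 1: Z₁ = R = 52.5 Ω
Branch 2 (series LC): Z₂ = j(X_L − X_C) = −j215 Ω
Parallel: Z = Z₁Z₂/(Z₁+Z₂), |Z| = 51.0 Ω, ∠Z = -13.7°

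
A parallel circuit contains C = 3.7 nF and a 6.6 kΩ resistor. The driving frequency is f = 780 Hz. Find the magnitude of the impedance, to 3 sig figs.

ω = 2πf = 4901 rad/s
X_C = 1/(ωC) = 55100 Ω
Parallel: admittances add. Y = 1/R + jωC
Y = (0.000152 + j1.81e-05) S
|Y| = 0.000153 S → |Z| = 1/|Y| = 6550 Ω, ∠Z = −∠Y = -6.82°

6550 Ω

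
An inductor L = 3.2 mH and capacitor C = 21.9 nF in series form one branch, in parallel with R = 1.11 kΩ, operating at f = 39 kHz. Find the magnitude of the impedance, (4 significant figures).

ω = 2πf = 245000 rad/s
X_L = ωL = 784.1 Ω
X_C = 1/(ωC) = 186.3 Ω
Branch 1: Z₁ = R = 1110 Ω
Branch 2 (series LC): Z₂ = j(X_L − X_C) = j597.8 Ω
Parallel: Z = Z₁Z₂/(Z₁+Z₂), |Z| = 526.3 Ω, ∠Z = 61.69°

526.3 Ω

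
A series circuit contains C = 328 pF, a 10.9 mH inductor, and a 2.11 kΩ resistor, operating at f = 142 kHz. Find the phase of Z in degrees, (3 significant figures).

ω = 2πf = 892200 rad/s
X_L = ωL = 9730 Ω
X_C = 1/(ωC) = 3420 Ω
Net reactance X = X_L − X_C = 6310 Ω
Z = 2110 + j6310 Ω
|Z| = √(2110² + 6310²) = 6650 Ω
∠Z = arctan(6310/2110) = 71.5°

71.5°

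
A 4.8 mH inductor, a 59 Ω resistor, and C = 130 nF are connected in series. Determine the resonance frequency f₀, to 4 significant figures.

ω₀ = 1/√(LC) = 1/√(0.0048 × 1.3e-07) = 40030 rad/s
f₀ = ω₀/(2π) = 6.371 kHz

6.371 kHz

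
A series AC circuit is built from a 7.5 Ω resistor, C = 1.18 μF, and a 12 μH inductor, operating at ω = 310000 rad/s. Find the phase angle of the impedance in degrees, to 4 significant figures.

X_L = ωL = 3.720 Ω
X_C = 1/(ωC) = 2.734 Ω
Net reactance X = X_L − X_C = 0.9863 Ω
Z = 7.500 + j0.9863 Ω
|Z| = √(7.500² + 0.9863²) = 7.565 Ω
∠Z = arctan(0.9863/7.500) = 7.492°

7.492°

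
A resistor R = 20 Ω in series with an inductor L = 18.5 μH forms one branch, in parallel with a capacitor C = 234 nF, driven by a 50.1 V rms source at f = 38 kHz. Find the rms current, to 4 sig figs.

3.296 A

ω = 2πf = 238800 rad/s
X_L = ωL = 4.417 Ω
X_C = 1/(ωC) = 17.90 Ω
Branch 1 (R+jX_L): Z₁ = 20.00 + j4.417 Ω, |Z₁| = 20.48 Ω
Branch 2 (−jX_C): Z₂ = −j17.90 Ω
Parallel: Z = Z₁Z₂/(Z₁+Z₂), |Z| = 15.20 Ω, ∠Z = -43.56°
I = V/|Z| = 50.1/15.20 = 3.296 A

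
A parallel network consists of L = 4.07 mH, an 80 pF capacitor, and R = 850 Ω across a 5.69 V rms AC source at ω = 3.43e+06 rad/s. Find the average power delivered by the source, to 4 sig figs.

X_L = ωL = 13960 Ω
X_C = 1/(ωC) = 3644 Ω
Parallel: admittances add. Y = 1/R + 1/(jωL) + jωC
Y = (0.001176 + j0.0002028) S
|Y| = 0.001194 S → |Z| = 1/|Y| = 837.6 Ω, ∠Z = −∠Y = -9.779°
I = V/|Z| = 6.793 mA
P = VI cos φ = 5.69 × 0.006793 × cos(-9.779°) = 38.09 mW

38.09 mW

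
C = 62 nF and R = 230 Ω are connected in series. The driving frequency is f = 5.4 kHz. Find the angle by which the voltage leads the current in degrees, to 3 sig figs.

-64.2°

ω = 2πf = 33930 rad/s
X_C = 1/(ωC) = 475 Ω
Z = 230 − j475 Ω
|Z| = √(230² + 475²) = 528 Ω
∠Z = arctan(-475/230) = -64.2°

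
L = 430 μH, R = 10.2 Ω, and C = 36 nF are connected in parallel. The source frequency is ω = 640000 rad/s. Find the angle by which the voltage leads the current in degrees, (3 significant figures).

-11.2°

X_L = ωL = 275 Ω
X_C = 1/(ωC) = 43.4 Ω
Parallel: admittances add. Y = 1/R + 1/(jωL) + jωC
Y = (0.0980 + j0.0194) S
|Y| = 0.0999 S → |Z| = 1/|Y| = 10.0 Ω, ∠Z = −∠Y = -11.2°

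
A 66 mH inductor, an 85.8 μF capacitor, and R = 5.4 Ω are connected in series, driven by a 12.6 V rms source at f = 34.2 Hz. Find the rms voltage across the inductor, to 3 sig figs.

ω = 2πf = 214.9 rad/s
X_L = ωL = 14.2 Ω
X_C = 1/(ωC) = 54.2 Ω
Net reactance X = X_L − X_C = -40.1 Ω
Z = 5.40 − j40.1 Ω
|Z| = √(5.40² + 40.1²) = 40.4 Ω
I = V/|Z| = 312 mA
V_L = I·|Z_L| = 0.312 × 14.2 = 4.42 V

4.42 V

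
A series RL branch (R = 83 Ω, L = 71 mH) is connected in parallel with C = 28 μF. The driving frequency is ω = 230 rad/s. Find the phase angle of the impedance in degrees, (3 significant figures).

X_L = ωL = 16.3 Ω
X_C = 1/(ωC) = 155 Ω
Branch 1 (R+jX_L): Z₁ = 83.0 + j16.3 Ω, |Z₁| = 84.6 Ω
Branch 2 (−jX_C): Z₂ = −j155 Ω
Parallel: Z = Z₁Z₂/(Z₁+Z₂), |Z| = 81.2 Ω, ∠Z = -19.7°

-19.7°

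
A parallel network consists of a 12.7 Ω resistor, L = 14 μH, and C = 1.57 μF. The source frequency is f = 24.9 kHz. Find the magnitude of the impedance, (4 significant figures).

ω = 2πf = 156500 rad/s
X_L = ωL = 2.190 Ω
X_C = 1/(ωC) = 4.071 Ω
Parallel: admittances add. Y = 1/R + 1/(jωL) + jωC
Y = (0.07874 − j0.2109) S
|Y| = 0.2251 S → |Z| = 1/|Y| = 4.442 Ω, ∠Z = −∠Y = 69.53°

4.442 Ω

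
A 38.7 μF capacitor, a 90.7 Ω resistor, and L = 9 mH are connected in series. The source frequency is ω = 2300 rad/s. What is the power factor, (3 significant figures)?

0.995

X_L = ωL = 20.7 Ω
X_C = 1/(ωC) = 11.2 Ω
Net reactance X = X_L − X_C = 9.47 Ω
Z = 90.7 + j9.47 Ω
|Z| = √(90.7² + 9.47²) = 91.2 Ω
∠Z = arctan(9.47/90.7) = 5.96°
cos φ = cos(5.96°) = 0.995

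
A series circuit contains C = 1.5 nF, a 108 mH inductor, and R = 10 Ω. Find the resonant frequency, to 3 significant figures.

12.5 kHz

ω₀ = 1/√(LC) = 1/√(0.108 × 1.5e-09) = 78570 rad/s
f₀ = ω₀/(2π) = 12.5 kHz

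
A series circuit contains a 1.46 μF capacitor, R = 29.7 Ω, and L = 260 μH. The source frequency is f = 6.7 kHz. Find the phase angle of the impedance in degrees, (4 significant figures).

-10.16°

ω = 2πf = 42100 rad/s
X_L = ωL = 10.95 Ω
X_C = 1/(ωC) = 16.27 Ω
Net reactance X = X_L − X_C = -5.325 Ω
Z = 29.70 − j5.325 Ω
|Z| = √(29.70² + 5.325²) = 30.17 Ω
∠Z = arctan(-5.325/29.70) = -10.16°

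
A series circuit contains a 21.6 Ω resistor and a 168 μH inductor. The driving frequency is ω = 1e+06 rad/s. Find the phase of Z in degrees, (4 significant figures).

82.67°

X_L = ωL = 168.0 Ω
Z = 21.60 + j168.0 Ω
|Z| = √(21.60² + 168.0²) = 169.4 Ω
∠Z = arctan(168.0/21.60) = 82.67°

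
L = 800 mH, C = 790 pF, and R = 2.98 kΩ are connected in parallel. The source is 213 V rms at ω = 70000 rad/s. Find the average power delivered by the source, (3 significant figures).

15.2 W

X_L = ωL = 56000 Ω
X_C = 1/(ωC) = 18100 Ω
Parallel: admittances add. Y = 1/R + 1/(jωL) + jωC
Y = (0.000336 + j3.74e-05) S
|Y| = 0.000338 S → |Z| = 1/|Y| = 2960 Ω, ∠Z = −∠Y = -6.37°
I = V/|Z| = 71.9 mA
P = VI cos φ = 213 × 0.0719 × cos(-6.37°) = 15.2 W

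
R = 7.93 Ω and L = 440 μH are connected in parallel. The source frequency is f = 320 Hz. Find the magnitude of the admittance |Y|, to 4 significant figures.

ω = 2πf = 2011 rad/s
X_L = ωL = 0.8847 Ω
Parallel: admittances add. Y = 1/R + 1/(jωL)
Y = (0.1261 − j1.130) S
|Y| = 1.137 S → |Z| = 1/|Y| = 0.8792 Ω, ∠Z = −∠Y = 83.63°

1.137 S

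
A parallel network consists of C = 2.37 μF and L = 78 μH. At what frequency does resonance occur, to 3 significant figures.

ω₀ = 1/√(LC) = 1/√(7.8e-05 × 2.37e-06) = 73550 rad/s
f₀ = ω₀/(2π) = 11.7 kHz

11.7 kHz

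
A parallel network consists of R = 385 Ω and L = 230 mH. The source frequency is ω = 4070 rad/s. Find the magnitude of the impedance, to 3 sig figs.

356 Ω

X_L = ωL = 936 Ω
Parallel: admittances add. Y = 1/R + 1/(jωL)
Y = (0.00260 − j0.00107) S
|Y| = 0.00281 S → |Z| = 1/|Y| = 356 Ω, ∠Z = −∠Y = 22.4°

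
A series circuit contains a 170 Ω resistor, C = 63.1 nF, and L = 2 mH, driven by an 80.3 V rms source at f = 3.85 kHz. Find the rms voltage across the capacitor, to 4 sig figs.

ω = 2πf = 24190 rad/s
X_L = ωL = 48.38 Ω
X_C = 1/(ωC) = 655.1 Ω
Net reactance X = X_L − X_C = -606.8 Ω
Z = 170.0 − j606.8 Ω
|Z| = √(170.0² + 606.8²) = 630.1 Ω
I = V/|Z| = 127.4 mA
V_C = I·|Z_C| = 0.1274 × 655.1 = 83.49 V

83.49 V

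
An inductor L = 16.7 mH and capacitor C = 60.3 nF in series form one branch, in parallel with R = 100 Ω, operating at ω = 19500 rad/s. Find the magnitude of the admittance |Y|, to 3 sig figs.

10.2 mS

X_L = ωL = 326 Ω
X_C = 1/(ωC) = 850 Ω
Branch 1: Z₁ = R = 100 Ω
Branch 2 (series LC): Z₂ = j(X_L − X_C) = −j525 Ω
Parallel: Z = Z₁Z₂/(Z₁+Z₂), |Z| = 98.2 Ω, ∠Z = -10.8°
|Y| = 1/|Z| = 10.2 mS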